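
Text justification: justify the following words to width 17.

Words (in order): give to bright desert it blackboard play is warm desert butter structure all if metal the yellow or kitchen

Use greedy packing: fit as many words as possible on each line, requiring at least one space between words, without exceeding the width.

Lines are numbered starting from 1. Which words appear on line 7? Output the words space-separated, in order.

Line 1: ['give', 'to', 'bright'] (min_width=14, slack=3)
Line 2: ['desert', 'it'] (min_width=9, slack=8)
Line 3: ['blackboard', 'play'] (min_width=15, slack=2)
Line 4: ['is', 'warm', 'desert'] (min_width=14, slack=3)
Line 5: ['butter', 'structure'] (min_width=16, slack=1)
Line 6: ['all', 'if', 'metal', 'the'] (min_width=16, slack=1)
Line 7: ['yellow', 'or', 'kitchen'] (min_width=17, slack=0)

Answer: yellow or kitchen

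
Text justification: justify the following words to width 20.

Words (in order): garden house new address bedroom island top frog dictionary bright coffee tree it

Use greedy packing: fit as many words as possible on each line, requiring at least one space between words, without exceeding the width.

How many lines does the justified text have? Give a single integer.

Line 1: ['garden', 'house', 'new'] (min_width=16, slack=4)
Line 2: ['address', 'bedroom'] (min_width=15, slack=5)
Line 3: ['island', 'top', 'frog'] (min_width=15, slack=5)
Line 4: ['dictionary', 'bright'] (min_width=17, slack=3)
Line 5: ['coffee', 'tree', 'it'] (min_width=14, slack=6)
Total lines: 5

Answer: 5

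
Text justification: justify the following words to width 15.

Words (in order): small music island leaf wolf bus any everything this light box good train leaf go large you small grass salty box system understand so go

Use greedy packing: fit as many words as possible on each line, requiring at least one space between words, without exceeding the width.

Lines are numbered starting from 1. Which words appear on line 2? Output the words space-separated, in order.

Line 1: ['small', 'music'] (min_width=11, slack=4)
Line 2: ['island', 'leaf'] (min_width=11, slack=4)
Line 3: ['wolf', 'bus', 'any'] (min_width=12, slack=3)
Line 4: ['everything', 'this'] (min_width=15, slack=0)
Line 5: ['light', 'box', 'good'] (min_width=14, slack=1)
Line 6: ['train', 'leaf', 'go'] (min_width=13, slack=2)
Line 7: ['large', 'you', 'small'] (min_width=15, slack=0)
Line 8: ['grass', 'salty', 'box'] (min_width=15, slack=0)
Line 9: ['system'] (min_width=6, slack=9)
Line 10: ['understand', 'so'] (min_width=13, slack=2)
Line 11: ['go'] (min_width=2, slack=13)

Answer: island leaf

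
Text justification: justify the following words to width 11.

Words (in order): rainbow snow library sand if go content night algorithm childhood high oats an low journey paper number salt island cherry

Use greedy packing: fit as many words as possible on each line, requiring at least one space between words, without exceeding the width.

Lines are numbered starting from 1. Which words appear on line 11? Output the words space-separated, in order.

Line 1: ['rainbow'] (min_width=7, slack=4)
Line 2: ['snow'] (min_width=4, slack=7)
Line 3: ['library'] (min_width=7, slack=4)
Line 4: ['sand', 'if', 'go'] (min_width=10, slack=1)
Line 5: ['content'] (min_width=7, slack=4)
Line 6: ['night'] (min_width=5, slack=6)
Line 7: ['algorithm'] (min_width=9, slack=2)
Line 8: ['childhood'] (min_width=9, slack=2)
Line 9: ['high', 'oats'] (min_width=9, slack=2)
Line 10: ['an', 'low'] (min_width=6, slack=5)
Line 11: ['journey'] (min_width=7, slack=4)
Line 12: ['paper'] (min_width=5, slack=6)
Line 13: ['number', 'salt'] (min_width=11, slack=0)
Line 14: ['island'] (min_width=6, slack=5)
Line 15: ['cherry'] (min_width=6, slack=5)

Answer: journey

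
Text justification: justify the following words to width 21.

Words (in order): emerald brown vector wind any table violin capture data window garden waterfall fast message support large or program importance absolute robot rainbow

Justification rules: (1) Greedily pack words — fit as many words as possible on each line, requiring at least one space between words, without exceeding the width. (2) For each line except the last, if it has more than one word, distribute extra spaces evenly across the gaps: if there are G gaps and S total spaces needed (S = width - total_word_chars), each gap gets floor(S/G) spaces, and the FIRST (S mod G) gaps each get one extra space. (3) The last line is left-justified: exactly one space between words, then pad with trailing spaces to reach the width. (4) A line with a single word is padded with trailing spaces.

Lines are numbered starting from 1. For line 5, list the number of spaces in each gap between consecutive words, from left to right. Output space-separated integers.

Line 1: ['emerald', 'brown', 'vector'] (min_width=20, slack=1)
Line 2: ['wind', 'any', 'table', 'violin'] (min_width=21, slack=0)
Line 3: ['capture', 'data', 'window'] (min_width=19, slack=2)
Line 4: ['garden', 'waterfall', 'fast'] (min_width=21, slack=0)
Line 5: ['message', 'support', 'large'] (min_width=21, slack=0)
Line 6: ['or', 'program', 'importance'] (min_width=21, slack=0)
Line 7: ['absolute', 'robot'] (min_width=14, slack=7)
Line 8: ['rainbow'] (min_width=7, slack=14)

Answer: 1 1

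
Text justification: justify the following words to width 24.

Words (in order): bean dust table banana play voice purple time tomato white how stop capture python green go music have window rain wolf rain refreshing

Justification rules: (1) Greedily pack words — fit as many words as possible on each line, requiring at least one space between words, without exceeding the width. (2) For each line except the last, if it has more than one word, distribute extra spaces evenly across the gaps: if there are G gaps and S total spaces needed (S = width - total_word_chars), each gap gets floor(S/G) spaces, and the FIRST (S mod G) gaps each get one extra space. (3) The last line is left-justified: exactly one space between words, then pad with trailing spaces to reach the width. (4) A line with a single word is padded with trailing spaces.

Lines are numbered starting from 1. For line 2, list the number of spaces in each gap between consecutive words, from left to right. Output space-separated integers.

Answer: 2 2 1

Derivation:
Line 1: ['bean', 'dust', 'table', 'banana'] (min_width=22, slack=2)
Line 2: ['play', 'voice', 'purple', 'time'] (min_width=22, slack=2)
Line 3: ['tomato', 'white', 'how', 'stop'] (min_width=21, slack=3)
Line 4: ['capture', 'python', 'green', 'go'] (min_width=23, slack=1)
Line 5: ['music', 'have', 'window', 'rain'] (min_width=22, slack=2)
Line 6: ['wolf', 'rain', 'refreshing'] (min_width=20, slack=4)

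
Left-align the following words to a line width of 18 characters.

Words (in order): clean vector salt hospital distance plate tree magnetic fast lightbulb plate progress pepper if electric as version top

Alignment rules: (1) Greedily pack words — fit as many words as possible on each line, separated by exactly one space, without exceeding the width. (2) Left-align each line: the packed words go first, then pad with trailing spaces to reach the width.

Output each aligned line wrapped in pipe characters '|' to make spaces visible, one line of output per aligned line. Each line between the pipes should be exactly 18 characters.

Answer: |clean vector salt |
|hospital distance |
|plate tree        |
|magnetic fast     |
|lightbulb plate   |
|progress pepper if|
|electric as       |
|version top       |

Derivation:
Line 1: ['clean', 'vector', 'salt'] (min_width=17, slack=1)
Line 2: ['hospital', 'distance'] (min_width=17, slack=1)
Line 3: ['plate', 'tree'] (min_width=10, slack=8)
Line 4: ['magnetic', 'fast'] (min_width=13, slack=5)
Line 5: ['lightbulb', 'plate'] (min_width=15, slack=3)
Line 6: ['progress', 'pepper', 'if'] (min_width=18, slack=0)
Line 7: ['electric', 'as'] (min_width=11, slack=7)
Line 8: ['version', 'top'] (min_width=11, slack=7)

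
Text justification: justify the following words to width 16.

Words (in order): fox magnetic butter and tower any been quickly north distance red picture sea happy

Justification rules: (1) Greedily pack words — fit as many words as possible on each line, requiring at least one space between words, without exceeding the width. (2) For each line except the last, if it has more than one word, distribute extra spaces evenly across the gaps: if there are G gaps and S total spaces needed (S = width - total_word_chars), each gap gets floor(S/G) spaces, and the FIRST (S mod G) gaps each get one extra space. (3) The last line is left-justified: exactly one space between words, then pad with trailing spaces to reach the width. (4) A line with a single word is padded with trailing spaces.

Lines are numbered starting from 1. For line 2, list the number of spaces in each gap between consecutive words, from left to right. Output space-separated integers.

Line 1: ['fox', 'magnetic'] (min_width=12, slack=4)
Line 2: ['butter', 'and', 'tower'] (min_width=16, slack=0)
Line 3: ['any', 'been', 'quickly'] (min_width=16, slack=0)
Line 4: ['north', 'distance'] (min_width=14, slack=2)
Line 5: ['red', 'picture', 'sea'] (min_width=15, slack=1)
Line 6: ['happy'] (min_width=5, slack=11)

Answer: 1 1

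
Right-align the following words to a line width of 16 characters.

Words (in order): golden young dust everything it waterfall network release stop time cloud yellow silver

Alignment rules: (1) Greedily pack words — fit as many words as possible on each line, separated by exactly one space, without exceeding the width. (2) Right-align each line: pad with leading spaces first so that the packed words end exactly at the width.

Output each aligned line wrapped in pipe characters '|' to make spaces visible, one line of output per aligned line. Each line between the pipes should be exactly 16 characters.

Answer: |    golden young|
| dust everything|
|    it waterfall|
| network release|
| stop time cloud|
|   yellow silver|

Derivation:
Line 1: ['golden', 'young'] (min_width=12, slack=4)
Line 2: ['dust', 'everything'] (min_width=15, slack=1)
Line 3: ['it', 'waterfall'] (min_width=12, slack=4)
Line 4: ['network', 'release'] (min_width=15, slack=1)
Line 5: ['stop', 'time', 'cloud'] (min_width=15, slack=1)
Line 6: ['yellow', 'silver'] (min_width=13, slack=3)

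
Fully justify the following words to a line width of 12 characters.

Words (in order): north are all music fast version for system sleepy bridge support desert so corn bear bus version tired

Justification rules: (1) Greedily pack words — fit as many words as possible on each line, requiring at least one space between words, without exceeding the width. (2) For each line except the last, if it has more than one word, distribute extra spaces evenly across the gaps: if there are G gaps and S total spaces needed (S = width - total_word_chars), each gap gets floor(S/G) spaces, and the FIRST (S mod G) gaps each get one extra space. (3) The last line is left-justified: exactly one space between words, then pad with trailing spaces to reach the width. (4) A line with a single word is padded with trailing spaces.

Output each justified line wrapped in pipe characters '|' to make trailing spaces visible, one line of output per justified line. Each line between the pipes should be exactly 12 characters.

Line 1: ['north', 'are'] (min_width=9, slack=3)
Line 2: ['all', 'music'] (min_width=9, slack=3)
Line 3: ['fast', 'version'] (min_width=12, slack=0)
Line 4: ['for', 'system'] (min_width=10, slack=2)
Line 5: ['sleepy'] (min_width=6, slack=6)
Line 6: ['bridge'] (min_width=6, slack=6)
Line 7: ['support'] (min_width=7, slack=5)
Line 8: ['desert', 'so'] (min_width=9, slack=3)
Line 9: ['corn', 'bear'] (min_width=9, slack=3)
Line 10: ['bus', 'version'] (min_width=11, slack=1)
Line 11: ['tired'] (min_width=5, slack=7)

Answer: |north    are|
|all    music|
|fast version|
|for   system|
|sleepy      |
|bridge      |
|support     |
|desert    so|
|corn    bear|
|bus  version|
|tired       |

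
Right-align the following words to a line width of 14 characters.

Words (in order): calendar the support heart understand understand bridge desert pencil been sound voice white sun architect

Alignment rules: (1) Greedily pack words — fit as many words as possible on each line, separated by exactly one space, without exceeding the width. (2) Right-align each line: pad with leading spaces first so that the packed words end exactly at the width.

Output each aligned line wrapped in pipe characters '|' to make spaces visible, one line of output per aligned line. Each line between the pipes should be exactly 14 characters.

Line 1: ['calendar', 'the'] (min_width=12, slack=2)
Line 2: ['support', 'heart'] (min_width=13, slack=1)
Line 3: ['understand'] (min_width=10, slack=4)
Line 4: ['understand'] (min_width=10, slack=4)
Line 5: ['bridge', 'desert'] (min_width=13, slack=1)
Line 6: ['pencil', 'been'] (min_width=11, slack=3)
Line 7: ['sound', 'voice'] (min_width=11, slack=3)
Line 8: ['white', 'sun'] (min_width=9, slack=5)
Line 9: ['architect'] (min_width=9, slack=5)

Answer: |  calendar the|
| support heart|
|    understand|
|    understand|
| bridge desert|
|   pencil been|
|   sound voice|
|     white sun|
|     architect|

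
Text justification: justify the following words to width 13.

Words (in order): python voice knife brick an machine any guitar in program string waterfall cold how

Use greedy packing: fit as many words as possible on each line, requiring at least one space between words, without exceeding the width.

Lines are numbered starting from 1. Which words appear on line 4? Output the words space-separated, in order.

Line 1: ['python', 'voice'] (min_width=12, slack=1)
Line 2: ['knife', 'brick'] (min_width=11, slack=2)
Line 3: ['an', 'machine'] (min_width=10, slack=3)
Line 4: ['any', 'guitar', 'in'] (min_width=13, slack=0)
Line 5: ['program'] (min_width=7, slack=6)
Line 6: ['string'] (min_width=6, slack=7)
Line 7: ['waterfall'] (min_width=9, slack=4)
Line 8: ['cold', 'how'] (min_width=8, slack=5)

Answer: any guitar in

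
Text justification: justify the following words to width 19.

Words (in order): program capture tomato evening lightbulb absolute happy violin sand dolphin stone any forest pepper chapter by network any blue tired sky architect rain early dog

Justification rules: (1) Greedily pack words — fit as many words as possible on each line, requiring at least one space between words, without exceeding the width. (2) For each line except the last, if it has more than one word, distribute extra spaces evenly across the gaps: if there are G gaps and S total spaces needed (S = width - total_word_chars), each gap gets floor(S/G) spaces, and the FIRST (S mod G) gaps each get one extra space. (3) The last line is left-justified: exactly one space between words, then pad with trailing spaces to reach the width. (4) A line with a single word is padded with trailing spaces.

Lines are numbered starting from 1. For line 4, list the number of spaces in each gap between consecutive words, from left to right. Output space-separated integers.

Line 1: ['program', 'capture'] (min_width=15, slack=4)
Line 2: ['tomato', 'evening'] (min_width=14, slack=5)
Line 3: ['lightbulb', 'absolute'] (min_width=18, slack=1)
Line 4: ['happy', 'violin', 'sand'] (min_width=17, slack=2)
Line 5: ['dolphin', 'stone', 'any'] (min_width=17, slack=2)
Line 6: ['forest', 'pepper'] (min_width=13, slack=6)
Line 7: ['chapter', 'by', 'network'] (min_width=18, slack=1)
Line 8: ['any', 'blue', 'tired', 'sky'] (min_width=18, slack=1)
Line 9: ['architect', 'rain'] (min_width=14, slack=5)
Line 10: ['early', 'dog'] (min_width=9, slack=10)

Answer: 2 2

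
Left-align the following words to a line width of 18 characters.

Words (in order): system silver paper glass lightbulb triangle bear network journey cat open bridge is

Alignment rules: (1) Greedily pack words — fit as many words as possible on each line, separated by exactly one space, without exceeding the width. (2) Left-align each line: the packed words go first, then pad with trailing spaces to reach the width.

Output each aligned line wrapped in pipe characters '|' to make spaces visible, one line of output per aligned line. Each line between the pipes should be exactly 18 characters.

Answer: |system silver     |
|paper glass       |
|lightbulb triangle|
|bear network      |
|journey cat open  |
|bridge is         |

Derivation:
Line 1: ['system', 'silver'] (min_width=13, slack=5)
Line 2: ['paper', 'glass'] (min_width=11, slack=7)
Line 3: ['lightbulb', 'triangle'] (min_width=18, slack=0)
Line 4: ['bear', 'network'] (min_width=12, slack=6)
Line 5: ['journey', 'cat', 'open'] (min_width=16, slack=2)
Line 6: ['bridge', 'is'] (min_width=9, slack=9)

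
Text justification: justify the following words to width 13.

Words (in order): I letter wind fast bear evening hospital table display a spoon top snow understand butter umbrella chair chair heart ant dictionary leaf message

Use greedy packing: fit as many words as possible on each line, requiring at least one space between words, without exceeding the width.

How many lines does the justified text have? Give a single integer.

Line 1: ['I', 'letter', 'wind'] (min_width=13, slack=0)
Line 2: ['fast', 'bear'] (min_width=9, slack=4)
Line 3: ['evening'] (min_width=7, slack=6)
Line 4: ['hospital'] (min_width=8, slack=5)
Line 5: ['table', 'display'] (min_width=13, slack=0)
Line 6: ['a', 'spoon', 'top'] (min_width=11, slack=2)
Line 7: ['snow'] (min_width=4, slack=9)
Line 8: ['understand'] (min_width=10, slack=3)
Line 9: ['butter'] (min_width=6, slack=7)
Line 10: ['umbrella'] (min_width=8, slack=5)
Line 11: ['chair', 'chair'] (min_width=11, slack=2)
Line 12: ['heart', 'ant'] (min_width=9, slack=4)
Line 13: ['dictionary'] (min_width=10, slack=3)
Line 14: ['leaf', 'message'] (min_width=12, slack=1)
Total lines: 14

Answer: 14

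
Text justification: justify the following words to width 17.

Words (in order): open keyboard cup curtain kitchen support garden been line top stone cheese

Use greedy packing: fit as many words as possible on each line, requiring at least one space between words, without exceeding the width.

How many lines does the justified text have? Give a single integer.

Answer: 5

Derivation:
Line 1: ['open', 'keyboard', 'cup'] (min_width=17, slack=0)
Line 2: ['curtain', 'kitchen'] (min_width=15, slack=2)
Line 3: ['support', 'garden'] (min_width=14, slack=3)
Line 4: ['been', 'line', 'top'] (min_width=13, slack=4)
Line 5: ['stone', 'cheese'] (min_width=12, slack=5)
Total lines: 5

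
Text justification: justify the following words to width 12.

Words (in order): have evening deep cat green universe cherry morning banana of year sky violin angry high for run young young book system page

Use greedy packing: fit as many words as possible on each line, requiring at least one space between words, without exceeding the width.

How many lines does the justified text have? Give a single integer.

Line 1: ['have', 'evening'] (min_width=12, slack=0)
Line 2: ['deep', 'cat'] (min_width=8, slack=4)
Line 3: ['green'] (min_width=5, slack=7)
Line 4: ['universe'] (min_width=8, slack=4)
Line 5: ['cherry'] (min_width=6, slack=6)
Line 6: ['morning'] (min_width=7, slack=5)
Line 7: ['banana', 'of'] (min_width=9, slack=3)
Line 8: ['year', 'sky'] (min_width=8, slack=4)
Line 9: ['violin', 'angry'] (min_width=12, slack=0)
Line 10: ['high', 'for', 'run'] (min_width=12, slack=0)
Line 11: ['young', 'young'] (min_width=11, slack=1)
Line 12: ['book', 'system'] (min_width=11, slack=1)
Line 13: ['page'] (min_width=4, slack=8)
Total lines: 13

Answer: 13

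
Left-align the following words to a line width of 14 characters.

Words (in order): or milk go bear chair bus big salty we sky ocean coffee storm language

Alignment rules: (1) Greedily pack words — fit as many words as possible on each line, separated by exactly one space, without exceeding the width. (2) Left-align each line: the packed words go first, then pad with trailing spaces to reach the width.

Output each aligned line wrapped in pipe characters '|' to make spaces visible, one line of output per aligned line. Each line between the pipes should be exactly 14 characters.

Answer: |or milk go    |
|bear chair bus|
|big salty we  |
|sky ocean     |
|coffee storm  |
|language      |

Derivation:
Line 1: ['or', 'milk', 'go'] (min_width=10, slack=4)
Line 2: ['bear', 'chair', 'bus'] (min_width=14, slack=0)
Line 3: ['big', 'salty', 'we'] (min_width=12, slack=2)
Line 4: ['sky', 'ocean'] (min_width=9, slack=5)
Line 5: ['coffee', 'storm'] (min_width=12, slack=2)
Line 6: ['language'] (min_width=8, slack=6)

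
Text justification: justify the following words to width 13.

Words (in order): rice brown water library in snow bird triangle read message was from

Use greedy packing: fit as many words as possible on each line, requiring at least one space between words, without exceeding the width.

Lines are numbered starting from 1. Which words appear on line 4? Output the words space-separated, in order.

Line 1: ['rice', 'brown'] (min_width=10, slack=3)
Line 2: ['water', 'library'] (min_width=13, slack=0)
Line 3: ['in', 'snow', 'bird'] (min_width=12, slack=1)
Line 4: ['triangle', 'read'] (min_width=13, slack=0)
Line 5: ['message', 'was'] (min_width=11, slack=2)
Line 6: ['from'] (min_width=4, slack=9)

Answer: triangle read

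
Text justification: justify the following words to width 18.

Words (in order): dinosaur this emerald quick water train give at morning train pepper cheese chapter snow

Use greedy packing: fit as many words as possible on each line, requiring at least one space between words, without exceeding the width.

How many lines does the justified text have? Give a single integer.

Line 1: ['dinosaur', 'this'] (min_width=13, slack=5)
Line 2: ['emerald', 'quick'] (min_width=13, slack=5)
Line 3: ['water', 'train', 'give'] (min_width=16, slack=2)
Line 4: ['at', 'morning', 'train'] (min_width=16, slack=2)
Line 5: ['pepper', 'cheese'] (min_width=13, slack=5)
Line 6: ['chapter', 'snow'] (min_width=12, slack=6)
Total lines: 6

Answer: 6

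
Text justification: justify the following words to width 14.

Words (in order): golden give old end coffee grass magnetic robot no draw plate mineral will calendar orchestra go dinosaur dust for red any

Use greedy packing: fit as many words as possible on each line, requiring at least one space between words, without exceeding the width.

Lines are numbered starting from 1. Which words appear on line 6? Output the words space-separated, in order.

Answer: will calendar

Derivation:
Line 1: ['golden', 'give'] (min_width=11, slack=3)
Line 2: ['old', 'end', 'coffee'] (min_width=14, slack=0)
Line 3: ['grass', 'magnetic'] (min_width=14, slack=0)
Line 4: ['robot', 'no', 'draw'] (min_width=13, slack=1)
Line 5: ['plate', 'mineral'] (min_width=13, slack=1)
Line 6: ['will', 'calendar'] (min_width=13, slack=1)
Line 7: ['orchestra', 'go'] (min_width=12, slack=2)
Line 8: ['dinosaur', 'dust'] (min_width=13, slack=1)
Line 9: ['for', 'red', 'any'] (min_width=11, slack=3)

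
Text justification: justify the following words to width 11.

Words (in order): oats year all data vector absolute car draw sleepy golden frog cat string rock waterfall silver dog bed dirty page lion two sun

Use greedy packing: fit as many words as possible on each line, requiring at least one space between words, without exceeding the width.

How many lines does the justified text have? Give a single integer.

Line 1: ['oats', 'year'] (min_width=9, slack=2)
Line 2: ['all', 'data'] (min_width=8, slack=3)
Line 3: ['vector'] (min_width=6, slack=5)
Line 4: ['absolute'] (min_width=8, slack=3)
Line 5: ['car', 'draw'] (min_width=8, slack=3)
Line 6: ['sleepy'] (min_width=6, slack=5)
Line 7: ['golden', 'frog'] (min_width=11, slack=0)
Line 8: ['cat', 'string'] (min_width=10, slack=1)
Line 9: ['rock'] (min_width=4, slack=7)
Line 10: ['waterfall'] (min_width=9, slack=2)
Line 11: ['silver', 'dog'] (min_width=10, slack=1)
Line 12: ['bed', 'dirty'] (min_width=9, slack=2)
Line 13: ['page', 'lion'] (min_width=9, slack=2)
Line 14: ['two', 'sun'] (min_width=7, slack=4)
Total lines: 14

Answer: 14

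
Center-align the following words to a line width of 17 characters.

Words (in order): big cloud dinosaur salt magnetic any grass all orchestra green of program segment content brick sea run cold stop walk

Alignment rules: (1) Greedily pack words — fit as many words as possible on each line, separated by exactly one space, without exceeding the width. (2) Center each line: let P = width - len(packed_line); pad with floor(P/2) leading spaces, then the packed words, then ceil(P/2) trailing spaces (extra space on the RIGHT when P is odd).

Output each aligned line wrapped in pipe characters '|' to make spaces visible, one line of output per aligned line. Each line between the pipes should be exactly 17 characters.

Line 1: ['big', 'cloud'] (min_width=9, slack=8)
Line 2: ['dinosaur', 'salt'] (min_width=13, slack=4)
Line 3: ['magnetic', 'any'] (min_width=12, slack=5)
Line 4: ['grass', 'all'] (min_width=9, slack=8)
Line 5: ['orchestra', 'green'] (min_width=15, slack=2)
Line 6: ['of', 'program'] (min_width=10, slack=7)
Line 7: ['segment', 'content'] (min_width=15, slack=2)
Line 8: ['brick', 'sea', 'run'] (min_width=13, slack=4)
Line 9: ['cold', 'stop', 'walk'] (min_width=14, slack=3)

Answer: |    big cloud    |
|  dinosaur salt  |
|  magnetic any   |
|    grass all    |
| orchestra green |
|   of program    |
| segment content |
|  brick sea run  |
| cold stop walk  |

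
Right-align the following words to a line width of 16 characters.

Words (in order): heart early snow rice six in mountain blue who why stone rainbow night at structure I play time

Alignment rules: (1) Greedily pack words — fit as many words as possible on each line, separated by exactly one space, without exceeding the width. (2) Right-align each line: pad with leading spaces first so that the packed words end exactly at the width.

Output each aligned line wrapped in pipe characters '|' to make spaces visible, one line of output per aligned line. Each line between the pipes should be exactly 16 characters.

Answer: |heart early snow|
|     rice six in|
|   mountain blue|
|   who why stone|
|rainbow night at|
|structure I play|
|            time|

Derivation:
Line 1: ['heart', 'early', 'snow'] (min_width=16, slack=0)
Line 2: ['rice', 'six', 'in'] (min_width=11, slack=5)
Line 3: ['mountain', 'blue'] (min_width=13, slack=3)
Line 4: ['who', 'why', 'stone'] (min_width=13, slack=3)
Line 5: ['rainbow', 'night', 'at'] (min_width=16, slack=0)
Line 6: ['structure', 'I', 'play'] (min_width=16, slack=0)
Line 7: ['time'] (min_width=4, slack=12)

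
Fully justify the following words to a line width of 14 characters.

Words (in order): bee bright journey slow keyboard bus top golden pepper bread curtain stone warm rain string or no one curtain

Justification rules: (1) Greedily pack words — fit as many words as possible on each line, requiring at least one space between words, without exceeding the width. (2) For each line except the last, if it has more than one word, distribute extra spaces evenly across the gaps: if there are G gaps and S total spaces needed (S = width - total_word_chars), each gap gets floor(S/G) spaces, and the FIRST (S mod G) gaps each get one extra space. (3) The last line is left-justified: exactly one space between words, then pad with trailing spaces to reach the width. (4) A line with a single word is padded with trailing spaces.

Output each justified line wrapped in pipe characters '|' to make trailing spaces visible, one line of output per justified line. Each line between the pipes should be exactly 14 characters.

Line 1: ['bee', 'bright'] (min_width=10, slack=4)
Line 2: ['journey', 'slow'] (min_width=12, slack=2)
Line 3: ['keyboard', 'bus'] (min_width=12, slack=2)
Line 4: ['top', 'golden'] (min_width=10, slack=4)
Line 5: ['pepper', 'bread'] (min_width=12, slack=2)
Line 6: ['curtain', 'stone'] (min_width=13, slack=1)
Line 7: ['warm', 'rain'] (min_width=9, slack=5)
Line 8: ['string', 'or', 'no'] (min_width=12, slack=2)
Line 9: ['one', 'curtain'] (min_width=11, slack=3)

Answer: |bee     bright|
|journey   slow|
|keyboard   bus|
|top     golden|
|pepper   bread|
|curtain  stone|
|warm      rain|
|string  or  no|
|one curtain   |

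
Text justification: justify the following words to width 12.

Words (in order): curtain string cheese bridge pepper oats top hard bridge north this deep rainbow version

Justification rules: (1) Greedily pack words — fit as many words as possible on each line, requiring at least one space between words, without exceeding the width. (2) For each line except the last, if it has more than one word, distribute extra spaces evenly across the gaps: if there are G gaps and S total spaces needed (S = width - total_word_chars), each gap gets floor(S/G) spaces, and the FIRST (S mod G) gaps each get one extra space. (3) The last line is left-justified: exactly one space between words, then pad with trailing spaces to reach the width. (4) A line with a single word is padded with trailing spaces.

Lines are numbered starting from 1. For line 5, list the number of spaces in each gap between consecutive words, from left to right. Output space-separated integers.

Answer: 2

Derivation:
Line 1: ['curtain'] (min_width=7, slack=5)
Line 2: ['string'] (min_width=6, slack=6)
Line 3: ['cheese'] (min_width=6, slack=6)
Line 4: ['bridge'] (min_width=6, slack=6)
Line 5: ['pepper', 'oats'] (min_width=11, slack=1)
Line 6: ['top', 'hard'] (min_width=8, slack=4)
Line 7: ['bridge', 'north'] (min_width=12, slack=0)
Line 8: ['this', 'deep'] (min_width=9, slack=3)
Line 9: ['rainbow'] (min_width=7, slack=5)
Line 10: ['version'] (min_width=7, slack=5)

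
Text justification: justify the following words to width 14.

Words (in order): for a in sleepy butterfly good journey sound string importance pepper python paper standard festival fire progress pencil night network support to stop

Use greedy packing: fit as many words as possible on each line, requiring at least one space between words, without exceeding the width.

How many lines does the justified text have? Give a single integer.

Line 1: ['for', 'a', 'in'] (min_width=8, slack=6)
Line 2: ['sleepy'] (min_width=6, slack=8)
Line 3: ['butterfly', 'good'] (min_width=14, slack=0)
Line 4: ['journey', 'sound'] (min_width=13, slack=1)
Line 5: ['string'] (min_width=6, slack=8)
Line 6: ['importance'] (min_width=10, slack=4)
Line 7: ['pepper', 'python'] (min_width=13, slack=1)
Line 8: ['paper', 'standard'] (min_width=14, slack=0)
Line 9: ['festival', 'fire'] (min_width=13, slack=1)
Line 10: ['progress'] (min_width=8, slack=6)
Line 11: ['pencil', 'night'] (min_width=12, slack=2)
Line 12: ['network'] (min_width=7, slack=7)
Line 13: ['support', 'to'] (min_width=10, slack=4)
Line 14: ['stop'] (min_width=4, slack=10)
Total lines: 14

Answer: 14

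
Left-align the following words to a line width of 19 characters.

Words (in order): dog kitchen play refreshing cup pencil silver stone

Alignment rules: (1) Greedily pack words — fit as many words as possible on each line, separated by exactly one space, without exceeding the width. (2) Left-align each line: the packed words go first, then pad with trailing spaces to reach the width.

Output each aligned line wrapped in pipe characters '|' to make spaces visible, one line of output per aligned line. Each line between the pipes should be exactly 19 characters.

Answer: |dog kitchen play   |
|refreshing cup     |
|pencil silver stone|

Derivation:
Line 1: ['dog', 'kitchen', 'play'] (min_width=16, slack=3)
Line 2: ['refreshing', 'cup'] (min_width=14, slack=5)
Line 3: ['pencil', 'silver', 'stone'] (min_width=19, slack=0)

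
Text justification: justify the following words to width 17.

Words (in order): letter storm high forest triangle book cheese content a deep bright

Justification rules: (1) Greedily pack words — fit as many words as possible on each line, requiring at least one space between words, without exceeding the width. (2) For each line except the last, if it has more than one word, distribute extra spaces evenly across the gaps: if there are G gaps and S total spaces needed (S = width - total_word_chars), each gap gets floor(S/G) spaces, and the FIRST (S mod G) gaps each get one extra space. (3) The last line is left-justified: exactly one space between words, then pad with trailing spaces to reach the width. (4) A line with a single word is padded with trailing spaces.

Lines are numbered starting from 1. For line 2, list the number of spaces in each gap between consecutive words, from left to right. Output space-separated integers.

Line 1: ['letter', 'storm', 'high'] (min_width=17, slack=0)
Line 2: ['forest', 'triangle'] (min_width=15, slack=2)
Line 3: ['book', 'cheese'] (min_width=11, slack=6)
Line 4: ['content', 'a', 'deep'] (min_width=14, slack=3)
Line 5: ['bright'] (min_width=6, slack=11)

Answer: 3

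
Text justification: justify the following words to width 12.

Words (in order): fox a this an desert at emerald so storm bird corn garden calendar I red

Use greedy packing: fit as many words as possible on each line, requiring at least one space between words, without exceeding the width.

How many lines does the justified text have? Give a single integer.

Line 1: ['fox', 'a', 'this'] (min_width=10, slack=2)
Line 2: ['an', 'desert', 'at'] (min_width=12, slack=0)
Line 3: ['emerald', 'so'] (min_width=10, slack=2)
Line 4: ['storm', 'bird'] (min_width=10, slack=2)
Line 5: ['corn', 'garden'] (min_width=11, slack=1)
Line 6: ['calendar', 'I'] (min_width=10, slack=2)
Line 7: ['red'] (min_width=3, slack=9)
Total lines: 7

Answer: 7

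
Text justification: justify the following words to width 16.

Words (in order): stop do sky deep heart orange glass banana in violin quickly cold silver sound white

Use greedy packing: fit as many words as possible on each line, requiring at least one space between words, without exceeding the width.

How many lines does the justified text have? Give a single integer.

Line 1: ['stop', 'do', 'sky', 'deep'] (min_width=16, slack=0)
Line 2: ['heart', 'orange'] (min_width=12, slack=4)
Line 3: ['glass', 'banana', 'in'] (min_width=15, slack=1)
Line 4: ['violin', 'quickly'] (min_width=14, slack=2)
Line 5: ['cold', 'silver'] (min_width=11, slack=5)
Line 6: ['sound', 'white'] (min_width=11, slack=5)
Total lines: 6

Answer: 6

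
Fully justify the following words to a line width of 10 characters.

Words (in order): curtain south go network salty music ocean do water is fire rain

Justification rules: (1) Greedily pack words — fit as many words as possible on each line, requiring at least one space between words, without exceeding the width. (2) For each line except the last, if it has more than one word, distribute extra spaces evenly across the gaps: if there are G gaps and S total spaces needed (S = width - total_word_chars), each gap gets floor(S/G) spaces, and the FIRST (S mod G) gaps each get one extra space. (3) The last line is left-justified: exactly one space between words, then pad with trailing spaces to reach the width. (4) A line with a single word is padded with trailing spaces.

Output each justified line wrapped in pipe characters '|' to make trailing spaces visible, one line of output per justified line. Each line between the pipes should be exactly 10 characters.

Answer: |curtain   |
|south   go|
|network   |
|salty     |
|music     |
|ocean   do|
|water   is|
|fire rain |

Derivation:
Line 1: ['curtain'] (min_width=7, slack=3)
Line 2: ['south', 'go'] (min_width=8, slack=2)
Line 3: ['network'] (min_width=7, slack=3)
Line 4: ['salty'] (min_width=5, slack=5)
Line 5: ['music'] (min_width=5, slack=5)
Line 6: ['ocean', 'do'] (min_width=8, slack=2)
Line 7: ['water', 'is'] (min_width=8, slack=2)
Line 8: ['fire', 'rain'] (min_width=9, slack=1)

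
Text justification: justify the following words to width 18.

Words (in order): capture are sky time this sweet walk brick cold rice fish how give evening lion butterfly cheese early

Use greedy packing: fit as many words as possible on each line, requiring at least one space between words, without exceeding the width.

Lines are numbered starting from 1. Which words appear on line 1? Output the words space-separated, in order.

Answer: capture are sky

Derivation:
Line 1: ['capture', 'are', 'sky'] (min_width=15, slack=3)
Line 2: ['time', 'this', 'sweet'] (min_width=15, slack=3)
Line 3: ['walk', 'brick', 'cold'] (min_width=15, slack=3)
Line 4: ['rice', 'fish', 'how', 'give'] (min_width=18, slack=0)
Line 5: ['evening', 'lion'] (min_width=12, slack=6)
Line 6: ['butterfly', 'cheese'] (min_width=16, slack=2)
Line 7: ['early'] (min_width=5, slack=13)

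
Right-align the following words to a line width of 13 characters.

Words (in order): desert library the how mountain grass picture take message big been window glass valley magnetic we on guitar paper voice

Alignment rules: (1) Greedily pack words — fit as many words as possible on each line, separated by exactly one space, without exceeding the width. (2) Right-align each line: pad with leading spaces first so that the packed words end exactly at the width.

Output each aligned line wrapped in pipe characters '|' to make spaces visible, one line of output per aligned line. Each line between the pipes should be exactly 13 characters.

Answer: |       desert|
|  library the|
| how mountain|
|grass picture|
| take message|
|     big been|
| window glass|
|       valley|
|  magnetic we|
|    on guitar|
|  paper voice|

Derivation:
Line 1: ['desert'] (min_width=6, slack=7)
Line 2: ['library', 'the'] (min_width=11, slack=2)
Line 3: ['how', 'mountain'] (min_width=12, slack=1)
Line 4: ['grass', 'picture'] (min_width=13, slack=0)
Line 5: ['take', 'message'] (min_width=12, slack=1)
Line 6: ['big', 'been'] (min_width=8, slack=5)
Line 7: ['window', 'glass'] (min_width=12, slack=1)
Line 8: ['valley'] (min_width=6, slack=7)
Line 9: ['magnetic', 'we'] (min_width=11, slack=2)
Line 10: ['on', 'guitar'] (min_width=9, slack=4)
Line 11: ['paper', 'voice'] (min_width=11, slack=2)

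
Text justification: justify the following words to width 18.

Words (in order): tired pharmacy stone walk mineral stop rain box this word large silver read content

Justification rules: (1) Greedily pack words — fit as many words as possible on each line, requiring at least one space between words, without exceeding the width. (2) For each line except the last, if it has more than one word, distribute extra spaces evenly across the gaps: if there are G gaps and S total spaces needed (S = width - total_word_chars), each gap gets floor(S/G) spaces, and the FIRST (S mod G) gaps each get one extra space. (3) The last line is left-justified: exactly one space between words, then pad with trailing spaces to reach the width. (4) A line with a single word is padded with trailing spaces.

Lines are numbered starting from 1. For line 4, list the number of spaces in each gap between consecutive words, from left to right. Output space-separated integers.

Line 1: ['tired', 'pharmacy'] (min_width=14, slack=4)
Line 2: ['stone', 'walk', 'mineral'] (min_width=18, slack=0)
Line 3: ['stop', 'rain', 'box', 'this'] (min_width=18, slack=0)
Line 4: ['word', 'large', 'silver'] (min_width=17, slack=1)
Line 5: ['read', 'content'] (min_width=12, slack=6)

Answer: 2 1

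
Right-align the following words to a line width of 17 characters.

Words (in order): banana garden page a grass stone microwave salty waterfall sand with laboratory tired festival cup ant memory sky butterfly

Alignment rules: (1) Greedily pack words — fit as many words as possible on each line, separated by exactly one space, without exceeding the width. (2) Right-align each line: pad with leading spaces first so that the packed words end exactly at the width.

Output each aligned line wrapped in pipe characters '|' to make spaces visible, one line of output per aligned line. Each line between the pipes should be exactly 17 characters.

Line 1: ['banana', 'garden'] (min_width=13, slack=4)
Line 2: ['page', 'a', 'grass'] (min_width=12, slack=5)
Line 3: ['stone', 'microwave'] (min_width=15, slack=2)
Line 4: ['salty', 'waterfall'] (min_width=15, slack=2)
Line 5: ['sand', 'with'] (min_width=9, slack=8)
Line 6: ['laboratory', 'tired'] (min_width=16, slack=1)
Line 7: ['festival', 'cup', 'ant'] (min_width=16, slack=1)
Line 8: ['memory', 'sky'] (min_width=10, slack=7)
Line 9: ['butterfly'] (min_width=9, slack=8)

Answer: |    banana garden|
|     page a grass|
|  stone microwave|
|  salty waterfall|
|        sand with|
| laboratory tired|
| festival cup ant|
|       memory sky|
|        butterfly|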